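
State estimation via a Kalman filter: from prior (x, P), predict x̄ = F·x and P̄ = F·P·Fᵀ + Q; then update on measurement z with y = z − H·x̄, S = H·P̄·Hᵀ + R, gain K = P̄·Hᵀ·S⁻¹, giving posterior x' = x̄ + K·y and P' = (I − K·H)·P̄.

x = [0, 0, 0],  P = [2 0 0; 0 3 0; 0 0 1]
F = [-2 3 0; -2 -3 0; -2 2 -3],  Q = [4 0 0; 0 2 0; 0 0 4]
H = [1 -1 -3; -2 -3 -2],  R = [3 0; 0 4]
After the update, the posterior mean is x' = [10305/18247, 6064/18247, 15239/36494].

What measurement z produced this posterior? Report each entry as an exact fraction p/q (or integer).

z = [-1, -3]

x̄ = F·x = [0, 0, 0]
P̄ = F·P·Fᵀ + Q = [39 -19 26; -19 37 -10; 26 -10 33]
S = H·P̄·Hᵀ + R = [198 244; 244 485]
K = P̄·Hᵀ·S⁻¹ = [4056/18247 -4787/18247; 161/18247 -2075/18247; -9083/36494 -1026/18247]
x' − x̄ = [10305/18247, 6064/18247, 15239/36494] = K·y
y = (KᵀK)⁻¹·Kᵀ·(x' − x̄) = [-1, -3]
z = y + H·x̄ = [-1, -3] + [0, 0] = [-1, -3]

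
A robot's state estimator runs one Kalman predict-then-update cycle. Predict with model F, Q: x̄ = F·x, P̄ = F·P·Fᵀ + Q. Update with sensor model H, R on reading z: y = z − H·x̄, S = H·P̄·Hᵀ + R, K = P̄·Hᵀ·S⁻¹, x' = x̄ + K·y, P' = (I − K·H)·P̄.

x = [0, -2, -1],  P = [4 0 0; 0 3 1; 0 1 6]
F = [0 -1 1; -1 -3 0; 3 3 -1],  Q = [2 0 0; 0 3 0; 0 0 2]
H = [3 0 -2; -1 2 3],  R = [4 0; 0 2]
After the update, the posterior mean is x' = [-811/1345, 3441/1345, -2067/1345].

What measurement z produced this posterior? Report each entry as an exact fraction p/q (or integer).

z = [1, 1]

x̄ = F·x = [1, 6, -5]
P̄ = F·P·Fᵀ + Q = [9 6 -11; 6 34 -36; -11 -36 65]
S = H·P̄·Hᵀ + R = [477 -358; -358 342]
K = P̄·Hᵀ·S⁻¹ = [3009/17485 1616/17485; 7156/17485 5139/17485; -299/1345 214/1345]
x' − x̄ = [-2156/1345, -4629/1345, 4658/1345] = K·y
y = (KᵀK)⁻¹·Kᵀ·(x' − x̄) = [-12, 5]
z = y + H·x̄ = [-12, 5] + [13, -4] = [1, 1]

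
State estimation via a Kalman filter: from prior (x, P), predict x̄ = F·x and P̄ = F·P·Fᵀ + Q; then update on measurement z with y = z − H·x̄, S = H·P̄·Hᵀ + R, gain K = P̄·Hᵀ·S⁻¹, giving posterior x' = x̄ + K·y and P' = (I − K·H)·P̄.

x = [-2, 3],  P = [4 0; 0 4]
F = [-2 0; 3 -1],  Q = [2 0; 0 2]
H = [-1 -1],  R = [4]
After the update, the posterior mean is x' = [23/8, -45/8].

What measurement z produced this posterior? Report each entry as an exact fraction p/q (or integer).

x̄ = F·x = [4, -9]
P̄ = F·P·Fᵀ + Q = [18 -24; -24 42]
S = H·P̄·Hᵀ + R = [16]
K = P̄·Hᵀ·S⁻¹ = [3/8; -9/8]
x' − x̄ = [-9/8, 27/8] = K·y
y = (KᵀK)⁻¹·Kᵀ·(x' − x̄) = [-3]
z = y + H·x̄ = [-3] + [5] = [2]

z = [2]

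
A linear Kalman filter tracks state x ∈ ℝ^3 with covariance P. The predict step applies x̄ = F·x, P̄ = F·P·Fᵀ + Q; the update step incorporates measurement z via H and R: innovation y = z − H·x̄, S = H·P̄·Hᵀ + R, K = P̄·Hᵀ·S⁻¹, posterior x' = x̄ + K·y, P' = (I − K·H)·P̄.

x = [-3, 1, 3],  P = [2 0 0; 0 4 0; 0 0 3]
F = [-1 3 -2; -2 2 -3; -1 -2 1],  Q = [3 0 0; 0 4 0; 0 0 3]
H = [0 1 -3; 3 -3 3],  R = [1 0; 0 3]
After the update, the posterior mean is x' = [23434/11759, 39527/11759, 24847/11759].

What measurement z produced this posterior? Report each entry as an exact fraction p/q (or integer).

z = [-3, 2]

x̄ = F·x = [0, -1, 4]
P̄ = F·P·Fᵀ + Q = [53 46 -28; 46 55 -21; -28 -21 24]
S = H·P̄·Hᵀ + R = [398 -243; -243 237]
K = P̄·Hᵀ·S⁻¹ = [5167/11759 2172/11759; 2032/11759 -2382/11759; -3216/11759 -767/11759]
x' − x̄ = [23434/11759, 51286/11759, -22189/11759] = K·y
y = (KᵀK)⁻¹·Kᵀ·(x' − x̄) = [10, -13]
z = y + H·x̄ = [10, -13] + [-13, 15] = [-3, 2]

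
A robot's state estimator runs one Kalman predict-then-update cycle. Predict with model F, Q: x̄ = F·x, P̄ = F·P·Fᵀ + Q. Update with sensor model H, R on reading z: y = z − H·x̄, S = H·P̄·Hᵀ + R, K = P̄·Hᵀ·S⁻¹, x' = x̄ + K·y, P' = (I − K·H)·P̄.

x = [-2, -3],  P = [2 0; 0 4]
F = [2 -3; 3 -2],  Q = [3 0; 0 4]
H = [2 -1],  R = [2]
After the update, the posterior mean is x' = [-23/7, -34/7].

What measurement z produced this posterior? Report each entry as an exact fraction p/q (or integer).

x̄ = F·x = [5, 0]
P̄ = F·P·Fᵀ + Q = [47 36; 36 38]
S = H·P̄·Hᵀ + R = [84]
K = P̄·Hᵀ·S⁻¹ = [29/42; 17/42]
x' − x̄ = [-58/7, -34/7] = K·y
y = (KᵀK)⁻¹·Kᵀ·(x' − x̄) = [-12]
z = y + H·x̄ = [-12] + [10] = [-2]

z = [-2]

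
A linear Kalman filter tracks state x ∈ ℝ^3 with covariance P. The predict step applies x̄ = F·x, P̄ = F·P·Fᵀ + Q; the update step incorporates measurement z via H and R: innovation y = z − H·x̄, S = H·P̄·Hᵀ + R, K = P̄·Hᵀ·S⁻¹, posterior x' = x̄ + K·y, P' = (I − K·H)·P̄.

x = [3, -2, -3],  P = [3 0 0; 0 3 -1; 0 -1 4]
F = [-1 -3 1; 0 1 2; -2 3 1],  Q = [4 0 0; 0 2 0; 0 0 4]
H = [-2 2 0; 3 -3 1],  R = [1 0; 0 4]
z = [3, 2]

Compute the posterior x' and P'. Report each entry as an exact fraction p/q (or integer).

x̄ = F·x = [0, -8, -15]
P̄ = F·P·Fᵀ + Q = [44 4 -17; 4 17 10; -17 10 41]
y = z − H·x̄ = [19, -7]
S = H·P̄·Hᵀ + R = [213 -264; -264 360]
K = P̄·Hᵀ·S⁻¹ = [-67/291 91/776; 71/291 229/2328; 370/291 239/291]
x' = x̄ + K·y = [-12095/2328, -3145/776, 992/291]
P' = (I − K·H)·P̄ = [31433/2328 31165/2328 12/97; 31165/2328 10483/776 221/291; 12/97 221/291 1511/291]

x' = [-12095/2328, -3145/776, 992/291]
P' = [31433/2328 31165/2328 12/97; 31165/2328 10483/776 221/291; 12/97 221/291 1511/291]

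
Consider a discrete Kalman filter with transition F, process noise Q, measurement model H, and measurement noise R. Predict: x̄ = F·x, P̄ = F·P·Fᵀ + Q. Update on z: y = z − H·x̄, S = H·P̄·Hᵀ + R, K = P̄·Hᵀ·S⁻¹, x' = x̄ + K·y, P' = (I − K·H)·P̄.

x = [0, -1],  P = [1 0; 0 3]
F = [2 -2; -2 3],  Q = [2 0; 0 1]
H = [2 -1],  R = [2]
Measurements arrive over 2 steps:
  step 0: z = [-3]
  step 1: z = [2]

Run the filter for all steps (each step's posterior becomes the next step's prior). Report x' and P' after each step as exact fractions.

step 0: x̄ = F·x = [2, -3]
step 0: P̄ = F·P·Fᵀ + Q = [18 -22; -22 32]
step 0: y = z − H·x̄ = [-10]
step 0: S = H·P̄·Hᵀ + R = [194]
step 0: K = P̄·Hᵀ·S⁻¹ = [29/97; -38/97]
step 0: x' = x̄ + K·y = [-96/97, 89/97]
step 0: P' = (I − K·H)·P̄ = [64/97 70/97; 70/97 216/97]
step 1: x̄ = F·x = [-370/97, 459/97]
step 1: P̄ = F·P·Fᵀ + Q = [754/97 -852/97; -852/97 1457/97]
step 1: y = z − H·x̄ = [1393/97]
step 1: S = H·P̄·Hᵀ + R = [8075/97]
step 1: K = P̄·Hᵀ·S⁻¹ = [472/1615; -3161/8075]
step 1: x' = x̄ + K·y = [618/1615, -7184/8075]
step 1: P' = (I − K·H)·P̄ = [214/323 1196/1615; 1196/1615 18282/8075]

step 0: x' = [-96/97, 89/97], P' = [64/97 70/97; 70/97 216/97]
step 1: x' = [618/1615, -7184/8075], P' = [214/323 1196/1615; 1196/1615 18282/8075]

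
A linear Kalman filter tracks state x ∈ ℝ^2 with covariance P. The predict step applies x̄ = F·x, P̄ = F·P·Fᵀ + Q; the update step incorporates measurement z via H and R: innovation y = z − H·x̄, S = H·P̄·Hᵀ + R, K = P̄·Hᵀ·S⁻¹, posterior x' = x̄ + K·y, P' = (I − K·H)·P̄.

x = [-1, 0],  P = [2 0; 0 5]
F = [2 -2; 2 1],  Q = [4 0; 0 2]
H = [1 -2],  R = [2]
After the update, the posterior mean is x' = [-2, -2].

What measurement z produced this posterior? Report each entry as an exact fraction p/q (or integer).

x̄ = F·x = [-2, -2]
P̄ = F·P·Fᵀ + Q = [32 -2; -2 15]
S = H·P̄·Hᵀ + R = [102]
K = P̄·Hᵀ·S⁻¹ = [6/17; -16/51]
x' − x̄ = [0, 0] = K·y
y = (KᵀK)⁻¹·Kᵀ·(x' − x̄) = [0]
z = y + H·x̄ = [0] + [2] = [2]

z = [2]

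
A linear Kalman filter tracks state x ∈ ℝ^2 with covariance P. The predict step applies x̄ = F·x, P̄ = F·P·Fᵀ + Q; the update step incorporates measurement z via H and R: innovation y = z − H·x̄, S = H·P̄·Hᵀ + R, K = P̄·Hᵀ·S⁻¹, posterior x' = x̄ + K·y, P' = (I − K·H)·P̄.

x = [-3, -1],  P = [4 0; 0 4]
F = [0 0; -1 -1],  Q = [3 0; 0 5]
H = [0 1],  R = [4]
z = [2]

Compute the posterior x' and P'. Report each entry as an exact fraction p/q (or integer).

x' = [0, 42/17]
P' = [3 0; 0 52/17]

x̄ = F·x = [0, 4]
P̄ = F·P·Fᵀ + Q = [3 0; 0 13]
y = z − H·x̄ = [-2]
S = H·P̄·Hᵀ + R = [17]
K = P̄·Hᵀ·S⁻¹ = [0; 13/17]
x' = x̄ + K·y = [0, 42/17]
P' = (I − K·H)·P̄ = [3 0; 0 52/17]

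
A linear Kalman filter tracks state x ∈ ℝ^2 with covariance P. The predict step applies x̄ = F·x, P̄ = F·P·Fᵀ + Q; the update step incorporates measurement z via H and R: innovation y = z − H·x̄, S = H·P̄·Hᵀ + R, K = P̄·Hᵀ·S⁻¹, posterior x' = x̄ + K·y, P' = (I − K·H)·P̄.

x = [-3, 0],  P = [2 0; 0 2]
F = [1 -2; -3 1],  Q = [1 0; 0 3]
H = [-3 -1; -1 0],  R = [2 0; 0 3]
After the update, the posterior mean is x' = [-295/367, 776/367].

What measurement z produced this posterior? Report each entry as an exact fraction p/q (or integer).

x̄ = F·x = [-3, 9]
P̄ = F·P·Fᵀ + Q = [11 -10; -10 23]
S = H·P̄·Hᵀ + R = [64 23; 23 14]
K = P̄·Hᵀ·S⁻¹ = [-69/367 -175/367; -132/367 479/367]
x' − x̄ = [806/367, -2527/367] = K·y
y = (KᵀK)⁻¹·Kᵀ·(x' − x̄) = [1, -5]
z = y + H·x̄ = [1, -5] + [0, 3] = [1, -2]

z = [1, -2]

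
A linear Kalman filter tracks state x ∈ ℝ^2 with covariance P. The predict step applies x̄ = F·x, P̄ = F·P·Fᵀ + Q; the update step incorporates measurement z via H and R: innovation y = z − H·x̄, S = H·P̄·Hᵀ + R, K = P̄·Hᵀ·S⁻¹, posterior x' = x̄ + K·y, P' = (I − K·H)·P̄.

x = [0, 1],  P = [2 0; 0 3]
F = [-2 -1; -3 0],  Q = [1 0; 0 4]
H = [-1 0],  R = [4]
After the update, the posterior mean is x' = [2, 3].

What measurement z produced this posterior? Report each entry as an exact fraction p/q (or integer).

x̄ = F·x = [-1, 0]
P̄ = F·P·Fᵀ + Q = [12 12; 12 22]
S = H·P̄·Hᵀ + R = [16]
K = P̄·Hᵀ·S⁻¹ = [-3/4; -3/4]
x' − x̄ = [3, 3] = K·y
y = (KᵀK)⁻¹·Kᵀ·(x' − x̄) = [-4]
z = y + H·x̄ = [-4] + [1] = [-3]

z = [-3]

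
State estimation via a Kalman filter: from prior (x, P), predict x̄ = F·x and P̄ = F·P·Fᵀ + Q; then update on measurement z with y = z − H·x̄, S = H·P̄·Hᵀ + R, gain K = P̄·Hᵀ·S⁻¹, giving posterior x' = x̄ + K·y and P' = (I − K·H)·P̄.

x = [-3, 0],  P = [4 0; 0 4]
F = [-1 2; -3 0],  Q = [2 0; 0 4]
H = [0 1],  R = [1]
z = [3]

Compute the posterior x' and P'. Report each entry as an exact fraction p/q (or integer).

x' = [51/41, 129/41]
P' = [758/41 12/41; 12/41 40/41]

x̄ = F·x = [3, 9]
P̄ = F·P·Fᵀ + Q = [22 12; 12 40]
y = z − H·x̄ = [-6]
S = H·P̄·Hᵀ + R = [41]
K = P̄·Hᵀ·S⁻¹ = [12/41; 40/41]
x' = x̄ + K·y = [51/41, 129/41]
P' = (I − K·H)·P̄ = [758/41 12/41; 12/41 40/41]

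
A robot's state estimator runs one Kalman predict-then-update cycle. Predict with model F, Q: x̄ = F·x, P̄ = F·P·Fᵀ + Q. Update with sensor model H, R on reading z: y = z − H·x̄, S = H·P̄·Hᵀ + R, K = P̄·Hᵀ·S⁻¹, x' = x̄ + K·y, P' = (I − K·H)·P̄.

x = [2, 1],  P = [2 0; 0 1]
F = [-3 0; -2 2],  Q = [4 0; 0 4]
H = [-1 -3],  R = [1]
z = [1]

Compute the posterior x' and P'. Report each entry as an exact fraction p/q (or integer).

x̄ = F·x = [-6, -2]
P̄ = F·P·Fᵀ + Q = [22 12; 12 16]
y = z − H·x̄ = [-11]
S = H·P̄·Hᵀ + R = [239]
K = P̄·Hᵀ·S⁻¹ = [-58/239; -60/239]
x' = x̄ + K·y = [-796/239, 182/239]
P' = (I − K·H)·P̄ = [1894/239 -612/239; -612/239 224/239]

x' = [-796/239, 182/239]
P' = [1894/239 -612/239; -612/239 224/239]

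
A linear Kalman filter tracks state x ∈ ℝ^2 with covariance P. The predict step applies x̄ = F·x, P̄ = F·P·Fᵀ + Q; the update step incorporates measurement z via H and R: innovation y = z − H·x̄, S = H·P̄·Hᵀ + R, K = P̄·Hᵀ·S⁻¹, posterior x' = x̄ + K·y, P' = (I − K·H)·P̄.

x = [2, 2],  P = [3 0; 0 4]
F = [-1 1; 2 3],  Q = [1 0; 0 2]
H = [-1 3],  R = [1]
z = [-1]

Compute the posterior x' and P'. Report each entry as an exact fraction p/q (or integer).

x' = [-310/423, -26/47]
P' = [3284/423 122/47; 122/47 46/47]

x̄ = F·x = [0, 10]
P̄ = F·P·Fᵀ + Q = [8 6; 6 50]
y = z − H·x̄ = [-31]
S = H·P̄·Hᵀ + R = [423]
K = P̄·Hᵀ·S⁻¹ = [10/423; 16/47]
x' = x̄ + K·y = [-310/423, -26/47]
P' = (I − K·H)·P̄ = [3284/423 122/47; 122/47 46/47]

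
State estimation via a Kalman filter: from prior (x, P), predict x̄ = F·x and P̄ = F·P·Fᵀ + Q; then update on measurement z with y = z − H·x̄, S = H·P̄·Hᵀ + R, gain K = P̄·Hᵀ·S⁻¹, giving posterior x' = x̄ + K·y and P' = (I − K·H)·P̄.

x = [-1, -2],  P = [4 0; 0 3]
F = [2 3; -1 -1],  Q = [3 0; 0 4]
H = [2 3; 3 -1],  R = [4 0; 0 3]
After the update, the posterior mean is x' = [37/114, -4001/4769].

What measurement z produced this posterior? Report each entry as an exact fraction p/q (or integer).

z = [-2, 2]

x̄ = F·x = [-8, 3]
P̄ = F·P·Fᵀ + Q = [46 -17; -17 11]
S = H·P̄·Hᵀ + R = [83 124; 124 530]
K = P̄·Hᵀ·S⁻¹ = [5/57 31/114; 1193/4769 -837/4769]
x' − x̄ = [949/114, -18308/4769] = K·y
y = (KᵀK)⁻¹·Kᵀ·(x' − x̄) = [5, 29]
z = y + H·x̄ = [5, 29] + [-7, -27] = [-2, 2]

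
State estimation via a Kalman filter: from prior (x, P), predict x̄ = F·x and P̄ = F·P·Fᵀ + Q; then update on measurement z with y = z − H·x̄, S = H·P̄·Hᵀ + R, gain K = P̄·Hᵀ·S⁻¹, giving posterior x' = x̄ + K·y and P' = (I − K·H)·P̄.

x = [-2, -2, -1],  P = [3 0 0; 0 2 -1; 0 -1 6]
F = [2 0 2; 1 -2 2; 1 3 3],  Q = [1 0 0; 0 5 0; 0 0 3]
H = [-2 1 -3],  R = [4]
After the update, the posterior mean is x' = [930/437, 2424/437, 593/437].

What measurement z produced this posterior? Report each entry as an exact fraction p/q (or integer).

x̄ = F·x = [-6, 0, -11]
P̄ = F·P·Fᵀ + Q = [37 34 36; 34 48 27; 36 27 60]
S = H·P̄·Hᵀ + R = [874]
K = P̄·Hᵀ·S⁻¹ = [-74/437; -101/874; -225/874]
x' − x̄ = [3552/437, 2424/437, 5400/437] = K·y
y = (KᵀK)⁻¹·Kᵀ·(x' − x̄) = [-48]
z = y + H·x̄ = [-48] + [45] = [-3]

z = [-3]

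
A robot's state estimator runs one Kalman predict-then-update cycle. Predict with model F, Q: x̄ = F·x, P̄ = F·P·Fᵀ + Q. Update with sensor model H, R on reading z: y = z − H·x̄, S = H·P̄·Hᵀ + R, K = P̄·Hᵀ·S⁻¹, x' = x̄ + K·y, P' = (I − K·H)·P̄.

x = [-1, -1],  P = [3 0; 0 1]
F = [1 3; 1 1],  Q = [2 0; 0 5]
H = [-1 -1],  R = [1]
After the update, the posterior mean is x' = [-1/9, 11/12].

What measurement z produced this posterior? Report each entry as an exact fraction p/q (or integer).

x̄ = F·x = [-4, -2]
P̄ = F·P·Fᵀ + Q = [14 6; 6 9]
S = H·P̄·Hᵀ + R = [36]
K = P̄·Hᵀ·S⁻¹ = [-5/9; -5/12]
x' − x̄ = [35/9, 35/12] = K·y
y = (KᵀK)⁻¹·Kᵀ·(x' − x̄) = [-7]
z = y + H·x̄ = [-7] + [6] = [-1]

z = [-1]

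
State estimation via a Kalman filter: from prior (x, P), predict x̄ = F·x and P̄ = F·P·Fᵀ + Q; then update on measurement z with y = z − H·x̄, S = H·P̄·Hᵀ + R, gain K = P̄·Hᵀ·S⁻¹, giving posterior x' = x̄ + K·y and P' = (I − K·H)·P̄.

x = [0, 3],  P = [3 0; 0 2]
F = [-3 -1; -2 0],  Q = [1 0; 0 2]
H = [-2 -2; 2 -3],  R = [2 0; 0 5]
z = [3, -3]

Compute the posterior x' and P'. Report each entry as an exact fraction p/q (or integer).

x̄ = F·x = [-3, 0]
P̄ = F·P·Fᵀ + Q = [30 18; 18 14]
y = z − H·x̄ = [-3, 3]
S = H·P̄·Hᵀ + R = [322 0; 0 35]
K = P̄·Hᵀ·S⁻¹ = [-48/161 6/35; -32/161 -6/35]
x' = x̄ + K·y = [-183/115, 66/805]
P' = (I − K·H)·P̄ = [282/805 -6/115; -6/115 202/805]

x' = [-183/115, 66/805]
P' = [282/805 -6/115; -6/115 202/805]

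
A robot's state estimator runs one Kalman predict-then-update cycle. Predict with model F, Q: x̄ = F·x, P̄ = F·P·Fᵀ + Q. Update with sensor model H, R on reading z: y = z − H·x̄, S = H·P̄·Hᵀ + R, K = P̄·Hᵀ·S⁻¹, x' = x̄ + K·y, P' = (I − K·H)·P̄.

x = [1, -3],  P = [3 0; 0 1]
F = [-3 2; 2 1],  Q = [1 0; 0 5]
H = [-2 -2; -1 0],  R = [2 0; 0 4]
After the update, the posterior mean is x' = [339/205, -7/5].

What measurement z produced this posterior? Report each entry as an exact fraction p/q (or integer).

z = [-1, -2]

x̄ = F·x = [-9, -1]
P̄ = F·P·Fᵀ + Q = [32 -16; -16 18]
S = H·P̄·Hᵀ + R = [74 32; 32 36]
K = P̄·Hᵀ·S⁻¹ = [-16/205 -168/205; -2/5 4/5]
x' − x̄ = [2184/205, -2/5] = K·y
y = (KᵀK)⁻¹·Kᵀ·(x' − x̄) = [-21, -11]
z = y + H·x̄ = [-21, -11] + [20, 9] = [-1, -2]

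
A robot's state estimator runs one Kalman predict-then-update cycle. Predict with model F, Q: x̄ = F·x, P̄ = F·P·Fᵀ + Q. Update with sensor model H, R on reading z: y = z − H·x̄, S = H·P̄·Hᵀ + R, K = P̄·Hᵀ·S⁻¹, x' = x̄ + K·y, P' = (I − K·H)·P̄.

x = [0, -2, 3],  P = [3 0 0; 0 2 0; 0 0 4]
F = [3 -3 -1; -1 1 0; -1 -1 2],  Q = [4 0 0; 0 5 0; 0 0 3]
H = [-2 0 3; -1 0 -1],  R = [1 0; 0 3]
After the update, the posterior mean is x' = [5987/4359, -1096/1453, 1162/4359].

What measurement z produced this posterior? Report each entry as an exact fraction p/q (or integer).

z = [-2, -1]

x̄ = F·x = [3, -2, 8]
P̄ = F·P·Fᵀ + Q = [53 -15 -11; -15 10 1; -11 1 24]
S = H·P̄·Hᵀ + R = [561 45; 45 58]
K = P̄·Hᵀ·S⁻¹ = [-6172/30513 -5769/10171; 428/10171 2123/10171; 6037/30513 -3841/10171]
x' − x̄ = [-7090/4359, 1810/1453, -33710/4359] = K·y
y = (KᵀK)⁻¹·Kᵀ·(x' − x̄) = [-20, 10]
z = y + H·x̄ = [-20, 10] + [18, -11] = [-2, -1]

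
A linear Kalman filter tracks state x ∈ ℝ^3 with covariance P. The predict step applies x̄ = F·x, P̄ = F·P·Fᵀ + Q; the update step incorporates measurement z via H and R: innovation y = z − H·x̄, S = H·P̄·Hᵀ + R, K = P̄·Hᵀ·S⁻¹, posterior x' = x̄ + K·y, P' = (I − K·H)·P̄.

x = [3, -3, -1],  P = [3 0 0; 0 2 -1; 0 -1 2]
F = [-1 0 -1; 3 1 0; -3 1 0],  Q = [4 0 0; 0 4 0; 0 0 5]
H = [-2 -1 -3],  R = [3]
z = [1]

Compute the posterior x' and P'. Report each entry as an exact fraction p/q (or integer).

x̄ = F·x = [-2, 6, -12]
P̄ = F·P·Fᵀ + Q = [9 -8 10; -8 33 -25; 10 -25 34]
y = z − H·x̄ = [-33]
S = H·P̄·Hᵀ + R = [316]
K = P̄·Hᵀ·S⁻¹ = [-10/79; 29/158; -97/316]
x' = x̄ + K·y = [172/79, -9/158, -591/316]
P' = (I − K·H)·P̄ = [311/79 -52/79 -180/79; -52/79 1766/79 -1137/158; -180/79 -1137/158 1335/316]

x' = [172/79, -9/158, -591/316]
P' = [311/79 -52/79 -180/79; -52/79 1766/79 -1137/158; -180/79 -1137/158 1335/316]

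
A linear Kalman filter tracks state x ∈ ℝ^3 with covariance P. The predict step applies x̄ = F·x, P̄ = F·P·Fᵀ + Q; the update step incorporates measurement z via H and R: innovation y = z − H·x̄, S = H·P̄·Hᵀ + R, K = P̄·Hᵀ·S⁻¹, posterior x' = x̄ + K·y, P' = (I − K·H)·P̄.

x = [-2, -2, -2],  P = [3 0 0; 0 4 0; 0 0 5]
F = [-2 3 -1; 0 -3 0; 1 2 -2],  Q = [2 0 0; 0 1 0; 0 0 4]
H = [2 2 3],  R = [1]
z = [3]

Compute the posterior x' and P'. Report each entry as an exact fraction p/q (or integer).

x' = [-61/86, 551/86, -481/172]
P' = [3374/129 -2509/129 -1133/258; -2509/129 3548/129 -1397/258; -1133/258 -1397/258 3419/516]

x̄ = F·x = [0, 6, -2]
P̄ = F·P·Fᵀ + Q = [55 -36 28; -36 37 -24; 28 -24 43]
y = z − H·x̄ = [-3]
S = H·P̄·Hᵀ + R = [516]
K = P̄·Hᵀ·S⁻¹ = [61/258; -35/258; 137/516]
x' = x̄ + K·y = [-61/86, 551/86, -481/172]
P' = (I − K·H)·P̄ = [3374/129 -2509/129 -1133/258; -2509/129 3548/129 -1397/258; -1133/258 -1397/258 3419/516]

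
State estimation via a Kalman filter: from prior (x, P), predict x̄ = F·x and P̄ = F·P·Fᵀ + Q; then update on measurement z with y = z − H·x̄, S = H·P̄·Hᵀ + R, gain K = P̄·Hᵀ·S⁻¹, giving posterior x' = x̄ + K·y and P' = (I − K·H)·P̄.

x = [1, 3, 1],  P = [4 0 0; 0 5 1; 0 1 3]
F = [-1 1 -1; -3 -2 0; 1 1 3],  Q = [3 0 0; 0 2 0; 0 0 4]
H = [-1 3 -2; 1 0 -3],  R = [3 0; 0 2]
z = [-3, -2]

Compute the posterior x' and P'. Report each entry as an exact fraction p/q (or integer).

x̄ = F·x = [1, -9, 7]
P̄ = F·P·Fᵀ + Q = [13 4 -6; 4 58 -28; -6 -28 46]
y = z − H·x̄ = [39, 18]
S = H·P̄·Hᵀ + R = [1010 521; 521 465]
K = P̄·Hᵀ·S⁻¹ = [-11036/198209 25579/198209; 59242/198209 -28866/198209; -366/18019 -5170/18019]
x' = x̄ + K·y = [228227/198209, 6969/198209, 18799/18019]
P' = (I − K·H)·P̄ = [1905164/198209 1036020/198209 56182/18019; 1036020/198209 647638/198209 33144/18019; 56182/18019 33144/18019 22174/18019]

x' = [228227/198209, 6969/198209, 18799/18019]
P' = [1905164/198209 1036020/198209 56182/18019; 1036020/198209 647638/198209 33144/18019; 56182/18019 33144/18019 22174/18019]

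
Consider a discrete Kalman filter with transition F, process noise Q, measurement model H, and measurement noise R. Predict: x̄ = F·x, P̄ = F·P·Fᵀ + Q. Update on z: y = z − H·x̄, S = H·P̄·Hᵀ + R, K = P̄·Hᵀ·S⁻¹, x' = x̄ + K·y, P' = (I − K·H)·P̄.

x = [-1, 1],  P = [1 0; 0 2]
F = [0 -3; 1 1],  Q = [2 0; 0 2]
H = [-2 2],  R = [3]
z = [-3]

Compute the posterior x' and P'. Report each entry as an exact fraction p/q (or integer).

x' = [15/151, -198/151]
P' = [316/151 238/151; 238/151 271/151]

x̄ = F·x = [-3, 0]
P̄ = F·P·Fᵀ + Q = [20 -6; -6 5]
y = z − H·x̄ = [-9]
S = H·P̄·Hᵀ + R = [151]
K = P̄·Hᵀ·S⁻¹ = [-52/151; 22/151]
x' = x̄ + K·y = [15/151, -198/151]
P' = (I − K·H)·P̄ = [316/151 238/151; 238/151 271/151]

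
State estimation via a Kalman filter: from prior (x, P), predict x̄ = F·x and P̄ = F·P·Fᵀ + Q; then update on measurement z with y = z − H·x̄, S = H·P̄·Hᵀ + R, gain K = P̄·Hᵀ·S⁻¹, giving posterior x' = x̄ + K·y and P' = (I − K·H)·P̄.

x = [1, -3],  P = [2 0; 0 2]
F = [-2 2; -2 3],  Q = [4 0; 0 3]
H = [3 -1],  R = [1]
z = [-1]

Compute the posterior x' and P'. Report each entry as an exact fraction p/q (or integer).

x̄ = F·x = [-8, -11]
P̄ = F·P·Fᵀ + Q = [20 20; 20 29]
y = z − H·x̄ = [12]
S = H·P̄·Hᵀ + R = [90]
K = P̄·Hᵀ·S⁻¹ = [4/9; 31/90]
x' = x̄ + K·y = [-8/3, -103/15]
P' = (I − K·H)·P̄ = [20/9 56/9; 56/9 1649/90]

x' = [-8/3, -103/15]
P' = [20/9 56/9; 56/9 1649/90]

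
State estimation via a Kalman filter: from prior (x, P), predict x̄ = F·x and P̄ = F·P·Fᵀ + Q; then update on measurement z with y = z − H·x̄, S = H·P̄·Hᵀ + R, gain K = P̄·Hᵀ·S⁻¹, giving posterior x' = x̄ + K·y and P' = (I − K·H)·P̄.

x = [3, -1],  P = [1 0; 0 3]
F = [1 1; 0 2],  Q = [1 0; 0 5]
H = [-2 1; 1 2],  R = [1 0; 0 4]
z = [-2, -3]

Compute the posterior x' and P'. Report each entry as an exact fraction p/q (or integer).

x̄ = F·x = [2, -2]
P̄ = F·P·Fᵀ + Q = [5 6; 6 17]
y = z − H·x̄ = [4, -1]
S = H·P̄·Hᵀ + R = [14 6; 6 101]
K = P̄·Hᵀ·S⁻¹ = [-253/689 131/689; 5/26 5/13]
x' = x̄ + K·y = [235/689, -21/13]
P' = (I − K·H)·P̄ = [206/689 3/13; 3/13 17/26]

x' = [235/689, -21/13]
P' = [206/689 3/13; 3/13 17/26]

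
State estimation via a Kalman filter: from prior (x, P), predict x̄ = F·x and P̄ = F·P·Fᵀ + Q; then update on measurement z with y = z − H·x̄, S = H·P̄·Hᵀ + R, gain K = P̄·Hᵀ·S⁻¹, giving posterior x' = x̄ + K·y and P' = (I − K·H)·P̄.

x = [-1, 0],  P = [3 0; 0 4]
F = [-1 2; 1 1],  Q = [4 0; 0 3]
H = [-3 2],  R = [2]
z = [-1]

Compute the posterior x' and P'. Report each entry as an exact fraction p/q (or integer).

x̄ = F·x = [1, -1]
P̄ = F·P·Fᵀ + Q = [23 5; 5 10]
y = z − H·x̄ = [4]
S = H·P̄·Hᵀ + R = [189]
K = P̄·Hᵀ·S⁻¹ = [-59/189; 5/189]
x' = x̄ + K·y = [-47/189, -169/189]
P' = (I − K·H)·P̄ = [866/189 1240/189; 1240/189 1865/189]

x' = [-47/189, -169/189]
P' = [866/189 1240/189; 1240/189 1865/189]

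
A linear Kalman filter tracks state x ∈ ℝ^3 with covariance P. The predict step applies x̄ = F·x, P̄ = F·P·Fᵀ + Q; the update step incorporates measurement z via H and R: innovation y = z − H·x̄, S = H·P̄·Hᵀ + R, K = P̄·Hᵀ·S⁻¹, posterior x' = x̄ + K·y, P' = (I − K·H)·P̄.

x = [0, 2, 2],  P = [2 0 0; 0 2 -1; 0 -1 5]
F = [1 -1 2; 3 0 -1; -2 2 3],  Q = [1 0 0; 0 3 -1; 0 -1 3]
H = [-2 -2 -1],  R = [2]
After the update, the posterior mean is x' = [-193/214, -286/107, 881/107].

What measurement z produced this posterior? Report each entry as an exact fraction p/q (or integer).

x̄ = F·x = [2, -2, 10]
P̄ = F·P·Fᵀ + Q = [29 -5 21; -5 26 -26; 21 -26 52]
S = H·P̄·Hᵀ + R = [214]
K = P̄·Hᵀ·S⁻¹ = [-69/214; -8/107; -21/107]
x' − x̄ = [-621/214, -72/107, -189/107] = K·y
y = (KᵀK)⁻¹·Kᵀ·(x' − x̄) = [9]
z = y + H·x̄ = [9] + [-10] = [-1]

z = [-1]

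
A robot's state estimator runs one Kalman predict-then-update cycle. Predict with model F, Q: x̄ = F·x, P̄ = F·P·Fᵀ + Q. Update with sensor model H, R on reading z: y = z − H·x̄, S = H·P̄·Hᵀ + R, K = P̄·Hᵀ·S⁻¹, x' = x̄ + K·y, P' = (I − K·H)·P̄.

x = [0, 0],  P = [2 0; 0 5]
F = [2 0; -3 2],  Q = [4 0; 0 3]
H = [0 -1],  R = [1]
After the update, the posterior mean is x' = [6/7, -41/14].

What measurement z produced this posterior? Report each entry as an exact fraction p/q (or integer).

x̄ = F·x = [0, 0]
P̄ = F·P·Fᵀ + Q = [12 -12; -12 41]
S = H·P̄·Hᵀ + R = [42]
K = P̄·Hᵀ·S⁻¹ = [2/7; -41/42]
x' − x̄ = [6/7, -41/14] = K·y
y = (KᵀK)⁻¹·Kᵀ·(x' − x̄) = [3]
z = y + H·x̄ = [3] + [0] = [3]

z = [3]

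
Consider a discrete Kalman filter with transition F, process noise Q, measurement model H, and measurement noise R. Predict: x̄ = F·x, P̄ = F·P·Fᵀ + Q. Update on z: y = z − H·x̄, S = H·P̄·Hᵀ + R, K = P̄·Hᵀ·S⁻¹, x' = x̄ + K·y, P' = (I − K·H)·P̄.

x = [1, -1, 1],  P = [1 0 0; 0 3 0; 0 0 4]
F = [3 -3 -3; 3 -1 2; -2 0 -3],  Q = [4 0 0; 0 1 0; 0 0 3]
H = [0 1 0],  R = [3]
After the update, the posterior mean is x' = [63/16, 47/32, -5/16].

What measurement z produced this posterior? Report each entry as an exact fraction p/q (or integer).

z = [1]

x̄ = F·x = [3, 6, -5]
P̄ = F·P·Fᵀ + Q = [76 -6 30; -6 29 -30; 30 -30 43]
S = H·P̄·Hᵀ + R = [32]
K = P̄·Hᵀ·S⁻¹ = [-3/16; 29/32; -15/16]
x' − x̄ = [15/16, -145/32, 75/16] = K·y
y = (KᵀK)⁻¹·Kᵀ·(x' − x̄) = [-5]
z = y + H·x̄ = [-5] + [6] = [1]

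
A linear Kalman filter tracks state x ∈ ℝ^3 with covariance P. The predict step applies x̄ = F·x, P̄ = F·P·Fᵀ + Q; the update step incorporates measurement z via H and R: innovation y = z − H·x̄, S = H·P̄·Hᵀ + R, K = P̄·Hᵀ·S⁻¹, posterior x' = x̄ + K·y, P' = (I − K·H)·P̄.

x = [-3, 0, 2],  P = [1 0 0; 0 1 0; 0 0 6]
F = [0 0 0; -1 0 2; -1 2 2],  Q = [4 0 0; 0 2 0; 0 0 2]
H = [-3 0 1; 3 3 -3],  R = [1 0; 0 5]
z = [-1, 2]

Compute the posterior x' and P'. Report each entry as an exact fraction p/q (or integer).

x̄ = F·x = [0, 7, 7]
P̄ = F·P·Fᵀ + Q = [4 0 0; 0 27 25; 0 25 31]
y = z − H·x̄ = [-8, 2]
S = H·P̄·Hᵀ + R = [68 -54; -54 113]
K = P̄·Hᵀ·S⁻¹ = [-177/1192 21/596; 3149/4768 879/2384; 2531/4768 225/2384]
x' = x̄ + K·y = [375/298, 2925/1192, 3507/1192]
P' = (I − K·H)·P̄ = [535/298 4173/1192 6243/1192; 4173/1192 39463/4768 53225/4768; 6243/1192 53225/4768 77447/4768]

x' = [375/298, 2925/1192, 3507/1192]
P' = [535/298 4173/1192 6243/1192; 4173/1192 39463/4768 53225/4768; 6243/1192 53225/4768 77447/4768]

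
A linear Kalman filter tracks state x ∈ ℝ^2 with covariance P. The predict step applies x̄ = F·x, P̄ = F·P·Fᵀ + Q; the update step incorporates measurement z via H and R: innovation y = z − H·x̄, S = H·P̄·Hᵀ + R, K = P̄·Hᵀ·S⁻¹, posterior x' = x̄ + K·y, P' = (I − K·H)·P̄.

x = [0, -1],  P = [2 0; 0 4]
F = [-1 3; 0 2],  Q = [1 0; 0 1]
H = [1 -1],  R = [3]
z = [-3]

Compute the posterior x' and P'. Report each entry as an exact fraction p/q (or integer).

x̄ = F·x = [-3, -2]
P̄ = F·P·Fᵀ + Q = [39 24; 24 17]
y = z − H·x̄ = [-2]
S = H·P̄·Hᵀ + R = [11]
K = P̄·Hᵀ·S⁻¹ = [15/11; 7/11]
x' = x̄ + K·y = [-63/11, -36/11]
P' = (I − K·H)·P̄ = [204/11 159/11; 159/11 138/11]

x' = [-63/11, -36/11]
P' = [204/11 159/11; 159/11 138/11]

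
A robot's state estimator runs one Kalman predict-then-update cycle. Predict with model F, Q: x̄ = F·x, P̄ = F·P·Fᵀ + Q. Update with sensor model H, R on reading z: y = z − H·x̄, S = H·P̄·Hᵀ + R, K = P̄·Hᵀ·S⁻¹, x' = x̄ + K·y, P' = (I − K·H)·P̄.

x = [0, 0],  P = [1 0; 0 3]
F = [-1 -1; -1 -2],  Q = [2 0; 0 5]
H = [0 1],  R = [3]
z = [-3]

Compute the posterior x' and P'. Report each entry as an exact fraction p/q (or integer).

x̄ = F·x = [0, 0]
P̄ = F·P·Fᵀ + Q = [6 7; 7 18]
y = z − H·x̄ = [-3]
S = H·P̄·Hᵀ + R = [21]
K = P̄·Hᵀ·S⁻¹ = [1/3; 6/7]
x' = x̄ + K·y = [-1, -18/7]
P' = (I − K·H)·P̄ = [11/3 1; 1 18/7]

x' = [-1, -18/7]
P' = [11/3 1; 1 18/7]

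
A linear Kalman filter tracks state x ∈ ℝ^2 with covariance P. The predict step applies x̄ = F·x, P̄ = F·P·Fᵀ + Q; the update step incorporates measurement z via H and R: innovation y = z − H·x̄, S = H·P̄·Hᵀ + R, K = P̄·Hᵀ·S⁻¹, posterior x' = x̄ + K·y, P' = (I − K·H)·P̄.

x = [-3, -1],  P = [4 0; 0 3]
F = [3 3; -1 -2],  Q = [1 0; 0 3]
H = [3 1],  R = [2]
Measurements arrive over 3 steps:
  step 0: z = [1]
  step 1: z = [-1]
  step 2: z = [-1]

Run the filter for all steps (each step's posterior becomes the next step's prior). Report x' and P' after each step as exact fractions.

step 0: x' = [60/139, -187/417], P' = [148/139 -336/139; -336/139 2882/417]
step 1: x' = [-9681/15644, 13673/15644], P' = [74663/62576 -169851/62576; -169851/62576 470623/62576]
step 2: x' = [-1725915/9691711, -4242710/9691711], P' = [11746393/9691711 -26800323/9691711; -26800323/9691711 74217519/9691711]

step 0: x̄ = F·x = [-12, 5]
step 0: P̄ = F·P·Fᵀ + Q = [64 -30; -30 19]
step 0: y = z − H·x̄ = [32]
step 0: S = H·P̄·Hᵀ + R = [417]
step 0: K = P̄·Hᵀ·S⁻¹ = [54/139; -71/417]
step 0: x' = x̄ + K·y = [60/139, -187/417]
step 0: P' = (I − K·H)·P̄ = [148/139 -336/139; -336/139 2882/417]
step 1: x̄ = F·x = [-7/139, 194/417]
step 1: P̄ = F·P·Fᵀ + Q = [4069/139 -3184/139; -3184/139 9191/417]
step 1: y = z − H·x̄ = [-548/417]
step 1: S = H·P̄·Hᵀ + R = [62576/417]
step 1: K = P̄·Hᵀ·S⁻¹ = [27069/62576; -19465/62576]
step 1: x' = x̄ + K·y = [-9681/15644, 13673/15644]
step 1: P' = (I − K·H)·P̄ = [74663/62576 -169851/62576; -169851/62576 470623/62576]
step 2: x̄ = F·x = [2994/3911, -17665/15644]
step 2: P̄ = F·P·Fᵀ + Q = [119552/3911 -379767/15644; -379767/15644 1465479/62576]
step 2: y = z − H·x̄ = [-33907/15644]
step 2: S = H·P̄·Hᵀ + R = [9691711/62576]
step 2: K = P̄·Hᵀ·S⁻¹ = [4219428/9691711; -3091725/9691711]
step 2: x' = x̄ + K·y = [-1725915/9691711, -4242710/9691711]
step 2: P' = (I − K·H)·P̄ = [11746393/9691711 -26800323/9691711; -26800323/9691711 74217519/9691711]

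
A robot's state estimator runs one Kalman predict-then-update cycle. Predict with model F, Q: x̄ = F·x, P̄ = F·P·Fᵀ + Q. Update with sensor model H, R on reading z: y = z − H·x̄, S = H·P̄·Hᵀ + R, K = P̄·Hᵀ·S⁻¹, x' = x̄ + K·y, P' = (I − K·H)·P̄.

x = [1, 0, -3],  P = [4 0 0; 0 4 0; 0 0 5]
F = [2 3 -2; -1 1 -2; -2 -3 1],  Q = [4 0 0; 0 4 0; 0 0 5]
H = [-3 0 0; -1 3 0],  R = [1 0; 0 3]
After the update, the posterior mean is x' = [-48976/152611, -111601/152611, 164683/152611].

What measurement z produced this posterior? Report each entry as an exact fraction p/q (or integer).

x̄ = F·x = [8, 5, -5]
P̄ = F·P·Fᵀ + Q = [76 24 -62; 24 32 -14; -62 -14 62]
S = H·P̄·Hᵀ + R = [685 12; 12 223]
K = P̄·Hᵀ·S⁻¹ = [-50796/152611 -4/152611; -16920/152611 50184/152611; 41238/152611 11468/152611]
x' − x̄ = [-1269864/152611, -874656/152611, 927738/152611] = K·y
y = (KᵀK)⁻¹·Kᵀ·(x' − x̄) = [25, -9]
z = y + H·x̄ = [25, -9] + [-24, 7] = [1, -2]

z = [1, -2]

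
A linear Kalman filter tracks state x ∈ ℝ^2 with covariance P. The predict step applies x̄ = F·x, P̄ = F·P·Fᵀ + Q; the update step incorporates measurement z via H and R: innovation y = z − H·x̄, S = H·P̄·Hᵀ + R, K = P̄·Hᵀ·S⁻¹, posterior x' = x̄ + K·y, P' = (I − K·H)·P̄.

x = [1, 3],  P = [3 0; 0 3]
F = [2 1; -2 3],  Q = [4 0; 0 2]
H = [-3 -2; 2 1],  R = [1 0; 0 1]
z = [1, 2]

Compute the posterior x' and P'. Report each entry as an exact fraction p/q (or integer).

x̄ = F·x = [5, 7]
P̄ = F·P·Fᵀ + Q = [19 -3; -3 41]
y = z − H·x̄ = [30, -15]
S = H·P̄·Hᵀ + R = [300 -175; -175 106]
K = P̄·Hᵀ·S⁻¹ = [719/1175 63/47; -1613/1175 -91/47]
x' = x̄ + K·y = [764/235, -1208/235]
P' = (I − K·H)·P̄ = [3869/1175 -6163/1175; -6163/1175 10051/1175]

x' = [764/235, -1208/235]
P' = [3869/1175 -6163/1175; -6163/1175 10051/1175]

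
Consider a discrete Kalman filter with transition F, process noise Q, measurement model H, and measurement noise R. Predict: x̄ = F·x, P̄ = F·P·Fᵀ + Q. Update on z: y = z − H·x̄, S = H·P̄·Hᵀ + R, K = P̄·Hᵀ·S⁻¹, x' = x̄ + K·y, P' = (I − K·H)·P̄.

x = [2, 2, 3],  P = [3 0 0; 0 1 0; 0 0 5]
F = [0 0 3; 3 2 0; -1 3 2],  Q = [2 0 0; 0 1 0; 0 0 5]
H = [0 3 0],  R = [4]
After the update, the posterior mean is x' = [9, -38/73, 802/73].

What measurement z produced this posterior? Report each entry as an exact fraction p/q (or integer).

z = [-2]

x̄ = F·x = [9, 10, 10]
P̄ = F·P·Fᵀ + Q = [47 0 30; 0 32 -3; 30 -3 37]
S = H·P̄·Hᵀ + R = [292]
K = P̄·Hᵀ·S⁻¹ = [0; 24/73; -9/292]
x' − x̄ = [0, -768/73, 72/73] = K·y
y = (KᵀK)⁻¹·Kᵀ·(x' − x̄) = [-32]
z = y + H·x̄ = [-32] + [30] = [-2]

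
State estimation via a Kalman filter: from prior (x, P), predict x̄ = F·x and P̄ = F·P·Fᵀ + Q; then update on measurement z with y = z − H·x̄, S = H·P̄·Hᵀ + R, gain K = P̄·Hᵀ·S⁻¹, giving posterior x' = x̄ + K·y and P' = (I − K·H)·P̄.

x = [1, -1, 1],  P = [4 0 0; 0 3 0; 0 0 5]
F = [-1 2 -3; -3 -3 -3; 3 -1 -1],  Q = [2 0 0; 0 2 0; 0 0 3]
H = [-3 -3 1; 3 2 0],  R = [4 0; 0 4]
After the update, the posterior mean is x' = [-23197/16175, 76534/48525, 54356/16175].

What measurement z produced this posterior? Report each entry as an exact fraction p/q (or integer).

x̄ = F·x = [-6, -3, 3]
P̄ = F·P·Fᵀ + Q = [63 39 -3; 39 110 -12; -3 -12 47]
S = H·P̄·Hᵀ + R = [2400 -1845; -1845 1479]
K = P̄·Hᵀ·S⁻¹ = [3956/16175 1571/3235; -6344/16175 -2537/9705; 25061/48525 2012/3235]
x' − x̄ = [73853/16175, 222109/48525, 5831/16175] = K·y
y = (KᵀK)⁻¹·Kᵀ·(x' − x̄) = [-27, 23]
z = y + H·x̄ = [-27, 23] + [30, -24] = [3, -1]

z = [3, -1]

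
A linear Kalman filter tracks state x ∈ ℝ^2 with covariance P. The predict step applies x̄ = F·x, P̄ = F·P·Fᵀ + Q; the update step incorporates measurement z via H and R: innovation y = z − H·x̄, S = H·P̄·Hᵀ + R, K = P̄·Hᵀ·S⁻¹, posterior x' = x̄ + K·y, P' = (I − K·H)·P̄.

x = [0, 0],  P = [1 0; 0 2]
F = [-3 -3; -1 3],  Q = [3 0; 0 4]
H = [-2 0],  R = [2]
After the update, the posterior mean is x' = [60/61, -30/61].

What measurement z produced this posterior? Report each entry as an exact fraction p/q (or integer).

x̄ = F·x = [0, 0]
P̄ = F·P·Fᵀ + Q = [30 -15; -15 23]
S = H·P̄·Hᵀ + R = [122]
K = P̄·Hᵀ·S⁻¹ = [-30/61; 15/61]
x' − x̄ = [60/61, -30/61] = K·y
y = (KᵀK)⁻¹·Kᵀ·(x' − x̄) = [-2]
z = y + H·x̄ = [-2] + [0] = [-2]

z = [-2]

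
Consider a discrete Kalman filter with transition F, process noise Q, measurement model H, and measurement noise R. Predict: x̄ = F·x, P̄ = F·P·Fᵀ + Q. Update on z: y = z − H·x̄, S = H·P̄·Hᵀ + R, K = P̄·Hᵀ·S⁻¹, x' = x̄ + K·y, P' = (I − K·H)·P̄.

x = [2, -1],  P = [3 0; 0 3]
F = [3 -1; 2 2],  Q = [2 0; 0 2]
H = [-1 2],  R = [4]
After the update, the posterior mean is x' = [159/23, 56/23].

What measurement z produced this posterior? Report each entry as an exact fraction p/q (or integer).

z = [-2]

x̄ = F·x = [7, 2]
P̄ = F·P·Fᵀ + Q = [32 12; 12 26]
S = H·P̄·Hᵀ + R = [92]
K = P̄·Hᵀ·S⁻¹ = [-2/23; 10/23]
x' − x̄ = [-2/23, 10/23] = K·y
y = (KᵀK)⁻¹·Kᵀ·(x' − x̄) = [1]
z = y + H·x̄ = [1] + [-3] = [-2]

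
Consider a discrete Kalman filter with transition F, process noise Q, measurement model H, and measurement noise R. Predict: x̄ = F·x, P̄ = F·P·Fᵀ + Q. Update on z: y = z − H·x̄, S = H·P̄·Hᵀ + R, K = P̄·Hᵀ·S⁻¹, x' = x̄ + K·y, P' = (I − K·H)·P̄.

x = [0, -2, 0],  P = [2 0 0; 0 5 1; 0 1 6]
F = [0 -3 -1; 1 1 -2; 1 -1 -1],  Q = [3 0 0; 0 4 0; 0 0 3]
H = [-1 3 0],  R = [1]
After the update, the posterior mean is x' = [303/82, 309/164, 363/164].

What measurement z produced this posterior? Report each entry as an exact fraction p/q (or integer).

z = [2]

x̄ = F·x = [6, -2, 2]
P̄ = F·P·Fᵀ + Q = [60 2 25; 2 31 10; 25 10 18]
S = H·P̄·Hᵀ + R = [328]
K = P̄·Hᵀ·S⁻¹ = [-27/164; 91/328; 5/328]
x' − x̄ = [-189/82, 637/164, 35/164] = K·y
y = (KᵀK)⁻¹·Kᵀ·(x' − x̄) = [14]
z = y + H·x̄ = [14] + [-12] = [2]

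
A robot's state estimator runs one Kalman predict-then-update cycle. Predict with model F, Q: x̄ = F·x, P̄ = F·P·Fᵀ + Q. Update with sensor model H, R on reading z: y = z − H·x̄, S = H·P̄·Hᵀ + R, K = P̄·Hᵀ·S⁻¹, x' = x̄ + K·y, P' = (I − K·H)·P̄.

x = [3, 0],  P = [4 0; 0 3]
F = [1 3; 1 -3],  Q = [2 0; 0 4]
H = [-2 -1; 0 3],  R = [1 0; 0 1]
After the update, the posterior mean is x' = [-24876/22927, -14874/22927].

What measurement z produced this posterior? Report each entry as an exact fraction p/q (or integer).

x̄ = F·x = [3, 3]
P̄ = F·P·Fᵀ + Q = [33 -23; -23 35]
S = H·P̄·Hᵀ + R = [76 33; 33 316]
K = P̄·Hᵀ·S⁻¹ = [-11311/22927 -3825/22927; 11/22927 7617/22927]
x' − x̄ = [-93657/22927, -83655/22927] = K·y
y = (KᵀK)⁻¹·Kᵀ·(x' − x̄) = [12, -11]
z = y + H·x̄ = [12, -11] + [-9, 9] = [3, -2]

z = [3, -2]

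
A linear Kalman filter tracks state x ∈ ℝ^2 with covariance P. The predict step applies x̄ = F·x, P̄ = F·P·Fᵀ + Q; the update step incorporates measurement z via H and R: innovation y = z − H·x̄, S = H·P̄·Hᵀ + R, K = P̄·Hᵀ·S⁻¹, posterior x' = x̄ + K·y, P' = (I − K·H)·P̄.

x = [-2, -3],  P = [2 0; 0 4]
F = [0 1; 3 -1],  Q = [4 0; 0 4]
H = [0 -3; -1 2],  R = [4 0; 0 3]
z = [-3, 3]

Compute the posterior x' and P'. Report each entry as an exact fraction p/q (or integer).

x̄ = F·x = [-3, -3]
P̄ = F·P·Fᵀ + Q = [8 -4; -4 26]
y = z − H·x̄ = [-12, 6]
S = H·P̄·Hᵀ + R = [238 -168; -168 131]
K = P̄·Hᵀ·S⁻¹ = [-558/1477 -128/211; -405/1477 16/211]
x' = x̄ + K·y = [-3111/1477, 1101/1477]
P' = (I − K·H)·P̄ = [4176/1477 744/1477; 744/1477 540/1477]

x' = [-3111/1477, 1101/1477]
P' = [4176/1477 744/1477; 744/1477 540/1477]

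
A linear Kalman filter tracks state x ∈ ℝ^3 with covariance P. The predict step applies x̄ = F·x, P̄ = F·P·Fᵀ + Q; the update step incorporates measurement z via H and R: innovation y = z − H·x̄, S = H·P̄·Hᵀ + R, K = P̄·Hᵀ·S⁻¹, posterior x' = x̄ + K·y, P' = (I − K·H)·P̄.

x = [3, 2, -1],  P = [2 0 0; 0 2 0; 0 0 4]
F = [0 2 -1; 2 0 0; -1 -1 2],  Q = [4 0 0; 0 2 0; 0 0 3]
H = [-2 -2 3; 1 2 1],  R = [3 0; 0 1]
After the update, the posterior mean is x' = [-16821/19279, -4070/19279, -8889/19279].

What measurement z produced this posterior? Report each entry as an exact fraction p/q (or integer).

x̄ = F·x = [5, 6, -7]
P̄ = F·P·Fᵀ + Q = [16 0 -12; 0 10 -4; -12 -4 23]
S = H·P̄·Hᵀ + R = [506 -31; -31 40]
K = P̄·Hᵀ·S⁻¹ = [-2596/19279 -84/19279; -784/19279 7104/19279; 4133/19279 4649/19279]
x' − x̄ = [-113216/19279, -119744/19279, 126064/19279] = K·y
y = (KᵀK)⁻¹·Kᵀ·(x' − x̄) = [44, -12]
z = y + H·x̄ = [44, -12] + [-43, 10] = [1, -2]

z = [1, -2]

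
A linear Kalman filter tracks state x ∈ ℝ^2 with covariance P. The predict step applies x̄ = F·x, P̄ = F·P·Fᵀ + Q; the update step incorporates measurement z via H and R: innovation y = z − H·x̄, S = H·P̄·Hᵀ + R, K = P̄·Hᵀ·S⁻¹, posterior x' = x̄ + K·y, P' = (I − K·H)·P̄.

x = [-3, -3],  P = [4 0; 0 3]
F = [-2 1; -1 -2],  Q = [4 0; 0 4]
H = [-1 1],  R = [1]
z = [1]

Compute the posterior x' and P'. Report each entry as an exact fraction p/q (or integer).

x̄ = F·x = [3, 9]
P̄ = F·P·Fᵀ + Q = [23 2; 2 20]
y = z − H·x̄ = [-5]
S = H·P̄·Hᵀ + R = [40]
K = P̄·Hᵀ·S⁻¹ = [-21/40; 9/20]
x' = x̄ + K·y = [45/8, 27/4]
P' = (I − K·H)·P̄ = [479/40 229/20; 229/20 119/10]

x' = [45/8, 27/4]
P' = [479/40 229/20; 229/20 119/10]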